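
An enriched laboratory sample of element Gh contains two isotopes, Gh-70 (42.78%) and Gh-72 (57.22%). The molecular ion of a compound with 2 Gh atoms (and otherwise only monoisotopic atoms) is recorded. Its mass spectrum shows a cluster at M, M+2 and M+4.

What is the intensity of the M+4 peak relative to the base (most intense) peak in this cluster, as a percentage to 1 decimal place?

66.9%

Term probabilities: M 0.1830, M+2 0.4896, M+4 0.3274. Base peak = M+2.
P(M+2) = C(2,1) × 0.4278^1 × 0.5722^1 = 2 × 0.4278 × 0.5722 = 0.489574 (base)
P(M+4) = C(2,2) × 0.4278^0 × 0.5722^2 = 1 × 1.0000 × 0.32741284 = 0.327413
Relative intensity = 0.327413 / 0.489574 × 100 = 66.9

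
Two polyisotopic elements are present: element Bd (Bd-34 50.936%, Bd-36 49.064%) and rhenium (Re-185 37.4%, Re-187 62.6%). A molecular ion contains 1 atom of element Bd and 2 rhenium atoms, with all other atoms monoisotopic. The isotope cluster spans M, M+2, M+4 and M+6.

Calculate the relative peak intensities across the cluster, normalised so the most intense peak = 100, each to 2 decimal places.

Element Bd pattern (n=1): 0.50936 : 0.49064
Rhenium pattern (n=2): 0.139876 : 0.468248 : 0.391876
Convolve the two distributions (both contribute in 2-u steps):
  M: 0.50936×0.139876 = 0.071247
  M+2: 0.50936×0.468248 + 0.49064×0.139876 = 0.307136
  M+4: 0.50936×0.391876 + 0.49064×0.468248 = 0.429347
  M+6: 0.49064×0.391876 = 0.192270
Scale to base peak (0.429347) = 100: 16.59 : 71.54 : 100.00 : 44.78

16.59 : 71.54 : 100.00 : 44.78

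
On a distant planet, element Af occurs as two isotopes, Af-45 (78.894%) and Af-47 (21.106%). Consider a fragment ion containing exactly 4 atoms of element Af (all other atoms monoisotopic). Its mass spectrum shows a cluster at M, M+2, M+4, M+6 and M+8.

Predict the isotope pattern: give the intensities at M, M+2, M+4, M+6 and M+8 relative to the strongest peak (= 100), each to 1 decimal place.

93.4 : 100.0 : 40.1 : 7.2 : 0.5

Each Af atom is independently Af-45 (p = 0.78894) or Af-47 (q = 0.21106); the cluster is the binomial expansion (p + q)^4.
P(M) = 0.78894^4 = 0.387415
P(M+2) = 4 × 0.78894^3 × 0.21106^1 = 0.414570
P(M+4) = 6 × 0.78894^2 × 0.21106^2 = 0.166361
P(M+6) = 4 × 0.78894^1 × 0.21106^3 = 0.029670
P(M+8) = 0.21106^4 = 0.001984
The M+2 peak is largest (0.414570); scaling to 100 gives 93.4 : 100.0 : 40.1 : 7.2 : 0.5.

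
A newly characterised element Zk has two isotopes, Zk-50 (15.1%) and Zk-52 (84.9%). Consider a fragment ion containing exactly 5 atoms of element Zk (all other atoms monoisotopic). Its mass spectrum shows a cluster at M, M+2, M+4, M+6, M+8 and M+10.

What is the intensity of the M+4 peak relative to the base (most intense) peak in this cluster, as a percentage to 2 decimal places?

5.63%

(0.151 + 0.849)^5 gives M 0.0001, M+2 0.0022, M+4 0.0248, M+6 0.1395, M+8 0.3923, M+10 0.4411; the largest is M+10.
P(M+10) = C(5,5) × 0.151^0 × 0.849^5 = 1 × 1.0000 × 0.44110142 = 0.441101 (base)
P(M+4) = C(5,2) × 0.151^3 × 0.849^2 = 10 × 0.00344295 × 0.720801 = 0.024817
Relative intensity = 0.024817 / 0.441101 × 100 = 5.63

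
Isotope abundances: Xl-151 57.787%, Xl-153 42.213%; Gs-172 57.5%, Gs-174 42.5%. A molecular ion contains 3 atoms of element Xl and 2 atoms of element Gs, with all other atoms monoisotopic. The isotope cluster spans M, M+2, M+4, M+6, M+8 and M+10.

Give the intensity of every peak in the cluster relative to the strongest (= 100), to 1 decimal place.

18.6 : 68.1 : 100.0 : 73.4 : 26.9 : 4.0

Element Xl pattern (n=3): 0.19297029 : 0.42289035 : 0.30891844 : 0.07522092
Element Gs pattern (n=2): 0.330625 : 0.48875 : 0.180625
Convolve the two distributions (both contribute in 2-u steps):
  M: 0.19297029×0.330625 = 0.063801
  M+2: 0.19297029×0.48875 + 0.42289035×0.330625 = 0.234132
  M+4: 0.19297029×0.180625 + 0.42289035×0.48875 + 0.30891844×0.330625 = 0.343679
  M+6: 0.42289035×0.180625 + 0.30891844×0.48875 + 0.07522092×0.330625 = 0.252238
  M+8: 0.30891844×0.180625 + 0.07522092×0.48875 = 0.092563
  M+10: 0.07522092×0.180625 = 0.013587
Scale to base peak (0.343679) = 100: 18.6 : 68.1 : 100.0 : 73.4 : 26.9 : 4.0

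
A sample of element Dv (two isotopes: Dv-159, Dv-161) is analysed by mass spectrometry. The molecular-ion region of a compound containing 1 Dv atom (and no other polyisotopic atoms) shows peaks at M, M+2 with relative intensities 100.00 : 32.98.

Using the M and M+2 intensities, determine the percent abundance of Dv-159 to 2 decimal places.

75.20%

If p is the fraction of Dv that is Dv-159, then I(M+2)/I(M) = [C(1,1)·p^0·(1−p)] / p^1 = 1·(1−p)/p = 32.98/100.00 = 0.3298
(1−p)/p = 0.3298/1 = 0.3298  ⇒  p = 1/(1 + 0.3298) = 0.7520
Dv-159: 75.20%, Dv-161: 24.80%.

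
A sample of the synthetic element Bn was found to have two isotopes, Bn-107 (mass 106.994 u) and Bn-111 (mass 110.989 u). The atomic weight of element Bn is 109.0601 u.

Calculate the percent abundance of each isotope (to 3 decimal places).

With x = fraction of Bn-107 (so Bn-111 is 1 − x):
106.994·x + 110.989·(1 − x) = 109.0601
(106.994 − 110.989)·x = 109.0601 − 110.989
x = -1.9289 / -3.995 = 0.48283 → 48.283% Bn-107, 51.717% Bn-111.

Bn-107: 48.283%, Bn-111: 51.717%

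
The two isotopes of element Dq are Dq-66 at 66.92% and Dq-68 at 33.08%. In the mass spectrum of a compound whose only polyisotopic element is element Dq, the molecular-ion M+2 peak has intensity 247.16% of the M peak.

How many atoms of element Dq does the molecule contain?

The M+2/M ratio from n Dq atoms is n · q/p = n · 0.3308/0.6692.
n = 2.4716 × 0.6692/0.3308 = 5.00 ≈ 5

5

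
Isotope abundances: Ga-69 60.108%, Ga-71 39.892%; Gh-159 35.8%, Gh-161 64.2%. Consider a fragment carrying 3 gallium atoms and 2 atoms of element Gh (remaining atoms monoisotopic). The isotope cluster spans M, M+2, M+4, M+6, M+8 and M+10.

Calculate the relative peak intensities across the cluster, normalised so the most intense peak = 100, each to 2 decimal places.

8.56 : 47.76 : 100.00 : 97.91 : 45.37 : 8.05

Gallium pattern (n=3): 0.2171685 : 0.432386 : 0.2869625 : 0.063483
Element Gh pattern (n=2): 0.128164 : 0.459672 : 0.412164
Convolve the two distributions (both contribute in 2-u steps):
  M: 0.2171685×0.128164 = 0.027833
  M+2: 0.2171685×0.459672 + 0.432386×0.128164 = 0.155243
  M+4: 0.2171685×0.412164 + 0.432386×0.459672 + 0.2869625×0.128164 = 0.325043
  M+6: 0.432386×0.412164 + 0.2869625×0.459672 + 0.063483×0.128164 = 0.318259
  M+8: 0.2869625×0.412164 + 0.063483×0.459672 = 0.147457
  M+10: 0.063483×0.412164 = 0.026165
Scale to base peak (0.325043) = 100: 8.56 : 47.76 : 100.00 : 97.91 : 45.37 : 8.05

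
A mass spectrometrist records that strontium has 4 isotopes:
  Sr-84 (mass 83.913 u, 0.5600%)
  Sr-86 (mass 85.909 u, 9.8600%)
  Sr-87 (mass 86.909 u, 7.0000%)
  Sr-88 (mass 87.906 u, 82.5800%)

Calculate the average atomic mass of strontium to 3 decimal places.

87.617 u

Average mass = Σ (abundance × isotope mass) = 0.005600 × 83.913 + 0.098600 × 85.909 + 0.070000 × 86.909 + 0.825800 × 87.906
= 0.4699 + 8.4706 + 6.0836 + 72.5928 = 87.6169 u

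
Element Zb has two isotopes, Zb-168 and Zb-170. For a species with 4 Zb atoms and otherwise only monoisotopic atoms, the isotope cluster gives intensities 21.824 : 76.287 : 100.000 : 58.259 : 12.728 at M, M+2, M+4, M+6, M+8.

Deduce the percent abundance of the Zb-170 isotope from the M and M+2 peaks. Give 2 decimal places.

If p is the fraction of Zb that is Zb-168, then I(M+2)/I(M) = [C(4,1)·p^3·(1−p)] / p^4 = 4·(1−p)/p = 76.287/21.824 = 3.4956
(1−p)/p = 3.4956/4 = 0.8739  ⇒  p = 1/(1 + 0.8739) = 0.5336
Zb-168: 53.36%, Zb-170: 46.64%.

46.64%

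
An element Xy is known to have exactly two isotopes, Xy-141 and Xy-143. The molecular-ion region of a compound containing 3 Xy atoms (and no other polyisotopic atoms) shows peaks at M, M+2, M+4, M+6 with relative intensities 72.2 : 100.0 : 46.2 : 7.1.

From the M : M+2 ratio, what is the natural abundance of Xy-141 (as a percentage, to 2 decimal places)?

If p is the fraction of Xy that is Xy-141, then I(M+2)/I(M) = [C(3,1)·p^2·(1−p)] / p^3 = 3·(1−p)/p = 100.0/72.2 = 1.3850
(1−p)/p = 1.3850/3 = 0.4617  ⇒  p = 1/(1 + 0.4617) = 0.6841
Xy-141: 68.41%, Xy-143: 31.59%.

68.41%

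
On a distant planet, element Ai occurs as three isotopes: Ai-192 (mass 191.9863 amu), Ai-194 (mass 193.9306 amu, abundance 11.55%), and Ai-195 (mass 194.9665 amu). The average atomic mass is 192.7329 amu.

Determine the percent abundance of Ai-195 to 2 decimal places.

17.52%

Let x and y be the fractions of Ai-192 and Ai-195. Then x + y = 1 − 0.1155 = 0.8845 and 191.9863x + 194.9665y = 192.7329 − 0.1155×193.9306 = 170.3339157.
Substituting: 191.9863x + 194.9665(0.8845 − x) = 170.3339157
(191.9863 − 194.9665)x = -2.11395355  ⇒  x = 0.70933, y = 0.17517
Ai-192: 70.93%, Ai-195: 17.52%.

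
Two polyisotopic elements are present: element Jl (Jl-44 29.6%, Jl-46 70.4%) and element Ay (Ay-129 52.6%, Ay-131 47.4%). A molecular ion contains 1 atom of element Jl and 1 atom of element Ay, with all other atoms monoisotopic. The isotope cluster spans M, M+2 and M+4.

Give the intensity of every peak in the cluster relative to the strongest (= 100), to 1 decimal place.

Element Jl pattern (n=1): 0.2960 : 0.7040
Element Ay pattern (n=1): 0.5260 : 0.4740
Convolve the two distributions (both contribute in 2-u steps):
  M: 0.2960×0.5260 = 0.155696
  M+2: 0.2960×0.4740 + 0.7040×0.5260 = 0.510608
  M+4: 0.7040×0.4740 = 0.333696
Scale to base peak (0.510608) = 100: 30.5 : 100.0 : 65.4

30.5 : 100.0 : 65.4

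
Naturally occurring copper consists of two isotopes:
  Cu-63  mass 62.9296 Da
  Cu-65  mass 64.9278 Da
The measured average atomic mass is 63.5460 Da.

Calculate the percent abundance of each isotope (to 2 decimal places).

Cu-63: 69.15%, Cu-65: 30.85%

With x = fraction of Cu-63 (so Cu-65 is 1 − x):
62.9296·x + 64.9278·(1 − x) = 63.5460
(62.9296 − 64.9278)·x = 63.5460 − 64.9278
x = -1.3818 / -1.9982 = 0.69152 → 69.15% Cu-63, 30.85% Cu-65.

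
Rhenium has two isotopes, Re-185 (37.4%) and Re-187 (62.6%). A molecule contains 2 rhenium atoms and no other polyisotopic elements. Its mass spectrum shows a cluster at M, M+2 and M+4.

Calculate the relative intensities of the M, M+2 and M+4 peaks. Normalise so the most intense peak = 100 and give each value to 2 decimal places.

29.87 : 100.00 : 83.69

The 2 Re atoms are independent, so intensities follow the terms of (0.374 + 0.626)^2.
P(M) = 0.374^2 = 0.139876
P(M+2) = 2 × 0.374^1 × 0.626^1 = 0.468248
P(M+4) = 0.626^2 = 0.391876
The M+2 peak is largest (0.468248); scaling to 100 gives 29.87 : 100.00 : 83.69.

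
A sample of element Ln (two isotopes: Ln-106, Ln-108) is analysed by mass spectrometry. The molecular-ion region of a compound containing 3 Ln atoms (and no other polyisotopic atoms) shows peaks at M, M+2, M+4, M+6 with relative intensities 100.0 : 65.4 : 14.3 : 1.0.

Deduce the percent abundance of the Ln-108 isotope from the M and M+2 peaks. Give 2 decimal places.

17.90%

If p is the fraction of Ln that is Ln-106, then I(M+2)/I(M) = [C(3,1)·p^2·(1−p)] / p^3 = 3·(1−p)/p = 65.4/100.0 = 0.6540
(1−p)/p = 0.6540/3 = 0.2180  ⇒  p = 1/(1 + 0.2180) = 0.8210
Ln-106: 82.10%, Ln-108: 17.90%.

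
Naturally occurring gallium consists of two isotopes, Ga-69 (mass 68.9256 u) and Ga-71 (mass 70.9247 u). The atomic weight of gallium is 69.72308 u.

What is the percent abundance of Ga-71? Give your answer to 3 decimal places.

39.892%

With x = fraction of Ga-69 (so Ga-71 is 1 − x):
68.9256·x + 70.9247·(1 − x) = 69.72308
(68.9256 − 70.9247)·x = 69.72308 − 70.9247
x = -1.20162 / -1.9991 = 0.60108 → 60.108% Ga-69, 39.892% Ga-71.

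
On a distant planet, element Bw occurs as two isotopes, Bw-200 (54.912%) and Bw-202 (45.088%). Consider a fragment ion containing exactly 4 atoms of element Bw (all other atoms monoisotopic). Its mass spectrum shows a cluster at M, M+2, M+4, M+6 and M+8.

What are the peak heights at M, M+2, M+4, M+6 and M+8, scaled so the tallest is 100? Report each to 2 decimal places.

The 4 Bw atoms are independent, so intensities follow the terms of (0.54912 + 0.45088)^4.
P(M) = 0.54912^4 = 0.090922
P(M+2) = 4 × 0.54912^3 × 0.45088^1 = 0.298623
P(M+4) = 6 × 0.54912^2 × 0.45088^2 = 0.367797
P(M+6) = 4 × 0.54912^1 × 0.45088^3 = 0.201331
P(M+8) = 0.45088^4 = 0.041328
The M+4 peak is largest (0.367797); scaling to 100 gives 24.72 : 81.19 : 100.00 : 54.74 : 11.24.

24.72 : 81.19 : 100.00 : 54.74 : 11.24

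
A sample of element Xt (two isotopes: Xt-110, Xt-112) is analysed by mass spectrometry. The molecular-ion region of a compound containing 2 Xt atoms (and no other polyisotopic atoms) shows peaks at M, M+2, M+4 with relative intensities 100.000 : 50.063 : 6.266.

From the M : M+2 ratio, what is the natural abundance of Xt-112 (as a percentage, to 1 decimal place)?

20.0%

Let p = fractional abundance of Xt-110. I(M+2)/I(M) = [C(2,1)·p^1·(1−p)] / p^2 = 2·(1−p)/p = 50.063/100.000 = 0.5006
(1−p)/p = 0.5006/2 = 0.2503  ⇒  p = 1/(1 + 0.2503) = 0.7998
Xt-110: 80.0%, Xt-112: 20.0%.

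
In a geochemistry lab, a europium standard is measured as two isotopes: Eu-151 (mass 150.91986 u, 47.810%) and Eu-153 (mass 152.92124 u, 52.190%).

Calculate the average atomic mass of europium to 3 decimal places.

The abundance-weighted mean is 0.47810 × 150.91986 + 0.52190 × 152.92124
= 72.154785 + 79.809595 = 151.964380 u

151.964 u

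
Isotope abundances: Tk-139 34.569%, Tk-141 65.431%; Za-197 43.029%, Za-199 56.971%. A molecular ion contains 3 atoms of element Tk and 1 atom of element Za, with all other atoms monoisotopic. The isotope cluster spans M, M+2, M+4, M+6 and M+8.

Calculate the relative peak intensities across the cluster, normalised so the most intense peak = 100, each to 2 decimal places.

4.76 : 33.33 : 86.93 : 100.00 : 42.73

Element Tk pattern (n=3): 0.0413105 : 0.23457323 : 0.44399204 : 0.28012423
Element Za pattern (n=1): 0.43029 : 0.56971
Convolve the two distributions (both contribute in 2-u steps):
  M: 0.0413105×0.43029 = 0.017775
  M+2: 0.0413105×0.56971 + 0.23457323×0.43029 = 0.124470
  M+4: 0.23457323×0.56971 + 0.44399204×0.43029 = 0.324684
  M+6: 0.44399204×0.56971 + 0.28012423×0.43029 = 0.373481
  M+8: 0.28012423×0.56971 = 0.159590
Scale to base peak (0.373481) = 100: 4.76 : 33.33 : 86.93 : 100.00 : 42.73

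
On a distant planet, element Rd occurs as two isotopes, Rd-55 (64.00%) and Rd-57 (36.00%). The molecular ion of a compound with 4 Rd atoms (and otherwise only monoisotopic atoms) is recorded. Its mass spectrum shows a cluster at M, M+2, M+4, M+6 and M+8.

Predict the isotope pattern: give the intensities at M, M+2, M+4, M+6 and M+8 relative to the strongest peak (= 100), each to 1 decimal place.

44.4 : 100.0 : 84.4 : 31.6 : 4.4

Each Rd atom is independently Rd-55 (p = 0.6400) or Rd-57 (q = 0.3600); the cluster is the binomial expansion (p + q)^4.
P(M) = 0.6400^4 = 0.167772
P(M+2) = 4 × 0.6400^3 × 0.3600^1 = 0.377487
P(M+4) = 6 × 0.6400^2 × 0.3600^2 = 0.318505
P(M+6) = 4 × 0.6400^1 × 0.3600^3 = 0.119439
P(M+8) = 0.3600^4 = 0.016796
The M+2 peak is largest (0.377487); scaling to 100 gives 44.4 : 100.0 : 84.4 : 31.6 : 4.4.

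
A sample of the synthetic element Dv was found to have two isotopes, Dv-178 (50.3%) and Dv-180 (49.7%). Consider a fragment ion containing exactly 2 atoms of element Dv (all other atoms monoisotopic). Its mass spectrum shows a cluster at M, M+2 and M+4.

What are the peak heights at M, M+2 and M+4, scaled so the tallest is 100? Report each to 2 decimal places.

50.60 : 100.00 : 49.40

Expanding (0.503 + 0.497)^2:
P(M) = 0.503^2 = 0.253009
P(M+2) = 2 × 0.503^1 × 0.497^1 = 0.499982
P(M+4) = 0.497^2 = 0.247009
The M+2 peak is largest (0.499982); scaling to 100 gives 50.60 : 100.00 : 49.40.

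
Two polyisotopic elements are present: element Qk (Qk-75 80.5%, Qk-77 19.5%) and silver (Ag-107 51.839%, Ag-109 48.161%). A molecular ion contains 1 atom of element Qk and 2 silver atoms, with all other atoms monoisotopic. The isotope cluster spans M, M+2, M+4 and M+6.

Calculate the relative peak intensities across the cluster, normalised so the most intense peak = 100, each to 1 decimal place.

Element Qk pattern (n=1): 0.8050 : 0.1950
Silver pattern (n=2): 0.26872819 : 0.49932362 : 0.23194819
Convolve the two distributions (both contribute in 2-u steps):
  M: 0.8050×0.26872819 = 0.216326
  M+2: 0.8050×0.49932362 + 0.1950×0.26872819 = 0.454358
  M+4: 0.8050×0.23194819 + 0.1950×0.49932362 = 0.284086
  M+6: 0.1950×0.23194819 = 0.045230
Scale to base peak (0.454358) = 100: 47.6 : 100.0 : 62.5 : 10.0

47.6 : 100.0 : 62.5 : 10.0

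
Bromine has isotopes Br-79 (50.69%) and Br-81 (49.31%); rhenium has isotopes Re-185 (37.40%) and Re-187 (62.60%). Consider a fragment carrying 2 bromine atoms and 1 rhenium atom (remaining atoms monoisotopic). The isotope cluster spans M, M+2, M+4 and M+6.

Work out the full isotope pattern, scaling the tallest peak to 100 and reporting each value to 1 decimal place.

Bromine pattern (n=2): 0.25694761 : 0.49990478 : 0.24314761
Rhenium pattern (n=1): 0.3740 : 0.6260
Convolve the two distributions (both contribute in 2-u steps):
  M: 0.25694761×0.3740 = 0.096098
  M+2: 0.25694761×0.6260 + 0.49990478×0.3740 = 0.347814
  M+4: 0.49990478×0.6260 + 0.24314761×0.3740 = 0.403878
  M+6: 0.24314761×0.6260 = 0.152210
Scale to base peak (0.403878) = 100: 23.8 : 86.1 : 100.0 : 37.7

23.8 : 86.1 : 100.0 : 37.7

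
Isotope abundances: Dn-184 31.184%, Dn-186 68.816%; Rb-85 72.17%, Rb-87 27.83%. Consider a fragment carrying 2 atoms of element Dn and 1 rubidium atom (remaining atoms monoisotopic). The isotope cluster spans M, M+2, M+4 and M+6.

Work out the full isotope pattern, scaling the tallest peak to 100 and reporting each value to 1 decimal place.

15.2 : 73.0 : 100.0 : 28.6

Element Dn pattern (n=2): 0.09724419 : 0.42919163 : 0.47356419
Rubidium pattern (n=1): 0.7217 : 0.2783
Convolve the two distributions (both contribute in 2-u steps):
  M: 0.09724419×0.7217 = 0.070181
  M+2: 0.09724419×0.2783 + 0.42919163×0.7217 = 0.336811
  M+4: 0.42919163×0.2783 + 0.47356419×0.7217 = 0.461215
  M+6: 0.47356419×0.2783 = 0.131793
Scale to base peak (0.461215) = 100: 15.2 : 73.0 : 100.0 : 28.6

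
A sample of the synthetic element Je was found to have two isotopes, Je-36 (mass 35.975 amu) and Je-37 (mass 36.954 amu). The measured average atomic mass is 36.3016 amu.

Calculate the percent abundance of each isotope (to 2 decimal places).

Je-36: 66.64%, Je-37: 33.36%

Writing the weighted mean with unknown fraction x of Je-36:
35.975·x + 36.954·(1 − x) = 36.3016
(35.975 − 36.954)·x = 36.3016 − 36.954
x = -0.6524 / -0.979 = 0.66639 → 66.64% Je-36, 33.36% Je-37.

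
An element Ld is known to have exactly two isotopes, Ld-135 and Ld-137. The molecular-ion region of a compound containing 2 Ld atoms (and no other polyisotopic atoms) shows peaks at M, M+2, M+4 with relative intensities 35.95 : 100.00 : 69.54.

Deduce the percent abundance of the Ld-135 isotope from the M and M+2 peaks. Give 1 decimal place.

41.8%

Let p = fractional abundance of Ld-135. I(M+2)/I(M) = [C(2,1)·p^1·(1−p)] / p^2 = 2·(1−p)/p = 100.00/35.95 = 2.7816
(1−p)/p = 2.7816/2 = 1.3908  ⇒  p = 1/(1 + 1.3908) = 0.4183
Ld-135: 41.8%, Ld-137: 58.2%.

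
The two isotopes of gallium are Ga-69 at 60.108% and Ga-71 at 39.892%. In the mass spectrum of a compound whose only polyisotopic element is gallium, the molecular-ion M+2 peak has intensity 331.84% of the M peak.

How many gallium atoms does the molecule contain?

With n Ga atoms, P(M+2)/P(M) = C(n,1)·p^(n−1)q / p^n = n·q/p = n · 0.39892/0.60108.
n = 3.3184 × 0.60108/0.39892 = 5.00 ≈ 5

5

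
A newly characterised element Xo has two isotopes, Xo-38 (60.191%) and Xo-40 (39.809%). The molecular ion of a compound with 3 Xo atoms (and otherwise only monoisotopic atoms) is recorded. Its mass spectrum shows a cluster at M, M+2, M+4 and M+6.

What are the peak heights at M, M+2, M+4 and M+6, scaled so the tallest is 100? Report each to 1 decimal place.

50.4 : 100.0 : 66.1 : 14.6

Expanding (0.60191 + 0.39809)^3:
P(M) = 0.60191^3 = 0.218069
P(M+2) = 3 × 0.60191^2 × 0.39809^1 = 0.432679
P(M+4) = 3 × 0.60191^1 × 0.39809^2 = 0.286164
P(M+6) = 0.39809^3 = 0.063088
The M+2 peak is largest (0.432679); scaling to 100 gives 50.4 : 100.0 : 66.1 : 14.6.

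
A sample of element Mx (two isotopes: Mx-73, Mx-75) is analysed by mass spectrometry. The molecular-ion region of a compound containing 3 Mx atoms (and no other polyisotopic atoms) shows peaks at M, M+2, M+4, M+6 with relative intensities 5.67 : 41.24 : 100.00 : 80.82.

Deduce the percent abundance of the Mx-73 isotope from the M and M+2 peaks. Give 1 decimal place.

29.2%

Write p for the Mx-73 fraction. I(M+2)/I(M) = [C(3,1)·p^2·(1−p)] / p^3 = 3·(1−p)/p = 41.24/5.67 = 7.2734
(1−p)/p = 7.2734/3 = 2.4245  ⇒  p = 1/(1 + 2.4245) = 0.2920
Mx-73: 29.2%, Mx-75: 70.8%.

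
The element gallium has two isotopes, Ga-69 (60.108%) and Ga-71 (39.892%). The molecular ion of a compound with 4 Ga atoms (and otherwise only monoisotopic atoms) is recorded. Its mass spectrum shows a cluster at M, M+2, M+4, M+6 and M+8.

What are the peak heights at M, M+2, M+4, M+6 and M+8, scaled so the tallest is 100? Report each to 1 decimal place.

37.7 : 100.0 : 99.6 : 44.0 : 7.3

The 4 Ga atoms are independent, so intensities follow the terms of (0.60108 + 0.39892)^4.
P(M) = 0.60108^4 = 0.130536
P(M+2) = 4 × 0.60108^3 × 0.39892^1 = 0.346531
P(M+4) = 6 × 0.60108^2 × 0.39892^2 = 0.344975
P(M+6) = 4 × 0.60108^1 × 0.39892^3 = 0.152633
P(M+8) = 0.39892^4 = 0.025325
The M+2 peak is largest (0.346531); scaling to 100 gives 37.7 : 100.0 : 99.6 : 44.0 : 7.3.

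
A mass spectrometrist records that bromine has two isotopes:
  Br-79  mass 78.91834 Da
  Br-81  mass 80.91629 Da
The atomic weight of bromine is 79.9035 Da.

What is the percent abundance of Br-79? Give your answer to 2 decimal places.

50.69%

Writing the weighted mean with unknown fraction x of Br-79:
78.91834·x + 80.91629·(1 − x) = 79.9035
(78.91834 − 80.91629)·x = 79.9035 − 80.91629
x = -1.01279 / -1.99795 = 0.50691 → 50.69% Br-79, 49.31% Br-81.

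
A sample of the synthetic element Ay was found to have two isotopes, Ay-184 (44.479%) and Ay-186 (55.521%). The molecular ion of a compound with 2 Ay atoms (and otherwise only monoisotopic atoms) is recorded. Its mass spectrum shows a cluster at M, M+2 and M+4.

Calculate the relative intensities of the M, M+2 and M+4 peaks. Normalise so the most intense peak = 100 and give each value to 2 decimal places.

Expanding (0.44479 + 0.55521)^2:
P(M) = 0.44479^2 = 0.197838
P(M+2) = 2 × 0.44479^1 × 0.55521^1 = 0.493904
P(M+4) = 0.55521^2 = 0.308258
The M+2 peak is largest (0.493904); scaling to 100 gives 40.06 : 100.00 : 62.41.

40.06 : 100.00 : 62.41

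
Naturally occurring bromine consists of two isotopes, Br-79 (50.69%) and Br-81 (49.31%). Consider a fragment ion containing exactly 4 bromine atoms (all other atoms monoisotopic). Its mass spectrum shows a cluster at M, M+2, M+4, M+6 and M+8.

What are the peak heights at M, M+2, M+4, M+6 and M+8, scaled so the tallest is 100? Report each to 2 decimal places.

Expanding (0.5069 + 0.4931)^4:
P(M) = 0.5069^4 = 0.066022
P(M+2) = 4 × 0.5069^3 × 0.4931^1 = 0.256899
P(M+4) = 6 × 0.5069^2 × 0.4931^2 = 0.374857
P(M+6) = 4 × 0.5069^1 × 0.4931^3 = 0.243101
P(M+8) = 0.4931^4 = 0.059121
The M+4 peak is largest (0.374857); scaling to 100 gives 17.61 : 68.53 : 100.00 : 64.85 : 15.77.

17.61 : 68.53 : 100.00 : 64.85 : 15.77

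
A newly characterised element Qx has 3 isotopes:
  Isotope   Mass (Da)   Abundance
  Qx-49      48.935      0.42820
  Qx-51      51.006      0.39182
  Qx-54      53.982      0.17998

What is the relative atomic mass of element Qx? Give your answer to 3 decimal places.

Weight each isotope mass by its fractional abundance: 0.42820 × 48.935 + 0.39182 × 51.006 + 0.17998 × 53.982
= 20.9540 + 19.9852 + 9.7157 = 50.6549 Da

50.655 Da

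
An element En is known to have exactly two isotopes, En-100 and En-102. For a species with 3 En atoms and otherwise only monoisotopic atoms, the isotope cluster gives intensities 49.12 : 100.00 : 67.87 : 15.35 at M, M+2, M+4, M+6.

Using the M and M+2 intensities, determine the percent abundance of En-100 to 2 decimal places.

If p is the fraction of En that is En-100, then I(M+2)/I(M) = [C(3,1)·p^2·(1−p)] / p^3 = 3·(1−p)/p = 100.00/49.12 = 2.0358
(1−p)/p = 2.0358/3 = 0.6786  ⇒  p = 1/(1 + 0.6786) = 0.5957
En-100: 59.57%, En-102: 40.43%.

59.57%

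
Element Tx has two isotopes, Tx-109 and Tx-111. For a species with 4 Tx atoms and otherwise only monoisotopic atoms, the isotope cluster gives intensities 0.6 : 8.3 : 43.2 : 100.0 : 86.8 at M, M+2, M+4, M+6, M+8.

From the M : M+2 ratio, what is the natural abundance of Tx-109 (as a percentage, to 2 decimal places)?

22.43%

Let p = fractional abundance of Tx-109. I(M+2)/I(M) = [C(4,1)·p^3·(1−p)] / p^4 = 4·(1−p)/p = 8.3/0.6 = 13.8333
(1−p)/p = 13.8333/4 = 3.4583  ⇒  p = 1/(1 + 3.4583) = 0.2243
Tx-109: 22.43%, Tx-111: 77.57%.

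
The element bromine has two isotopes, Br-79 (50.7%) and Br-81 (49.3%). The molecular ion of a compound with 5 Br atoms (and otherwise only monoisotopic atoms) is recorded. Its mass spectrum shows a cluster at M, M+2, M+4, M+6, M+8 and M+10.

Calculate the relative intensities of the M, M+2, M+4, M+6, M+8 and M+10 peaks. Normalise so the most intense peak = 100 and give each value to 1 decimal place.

10.6 : 51.4 : 100.0 : 97.2 : 47.3 : 9.2

Expanding (0.507 + 0.493)^5:
P(M) = 0.507^5 = 0.033500
P(M+2) = 5 × 0.507^4 × 0.493^1 = 0.162873
P(M+4) = 10 × 0.507^3 × 0.493^2 = 0.316751
P(M+6) = 10 × 0.507^2 × 0.493^3 = 0.308004
P(M+8) = 5 × 0.507^1 × 0.493^4 = 0.149750
P(M+10) = 0.493^5 = 0.029123
The M+4 peak is largest (0.316751); scaling to 100 gives 10.6 : 51.4 : 100.0 : 97.2 : 47.3 : 9.2.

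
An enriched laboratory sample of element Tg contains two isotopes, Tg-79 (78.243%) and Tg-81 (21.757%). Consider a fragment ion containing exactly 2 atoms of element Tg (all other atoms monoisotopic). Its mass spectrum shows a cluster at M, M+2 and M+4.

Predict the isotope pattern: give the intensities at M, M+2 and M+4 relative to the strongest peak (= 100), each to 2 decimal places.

100.00 : 55.61 : 7.73

The 2 Tg atoms are independent, so intensities follow the terms of (0.78243 + 0.21757)^2.
P(M) = 0.78243^2 = 0.612197
P(M+2) = 2 × 0.78243^1 × 0.21757^1 = 0.340467
P(M+4) = 0.21757^2 = 0.047337
The M peak is largest (0.612197); scaling to 100 gives 100.00 : 55.61 : 7.73.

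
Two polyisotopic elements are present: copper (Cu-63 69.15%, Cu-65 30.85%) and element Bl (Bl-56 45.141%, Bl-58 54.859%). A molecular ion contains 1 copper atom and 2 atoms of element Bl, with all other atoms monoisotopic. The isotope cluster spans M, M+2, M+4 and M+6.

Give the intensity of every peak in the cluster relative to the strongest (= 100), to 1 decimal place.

34.8 : 100.0 : 89.0 : 22.9

Copper pattern (n=1): 0.6915 : 0.3085
Element Bl pattern (n=2): 0.20377099 : 0.49527802 : 0.30095099
Convolve the two distributions (both contribute in 2-u steps):
  M: 0.6915×0.20377099 = 0.140908
  M+2: 0.6915×0.49527802 + 0.3085×0.20377099 = 0.405348
  M+4: 0.6915×0.30095099 + 0.3085×0.49527802 = 0.360901
  M+6: 0.3085×0.30095099 = 0.092843
Scale to base peak (0.405348) = 100: 34.8 : 100.0 : 89.0 : 22.9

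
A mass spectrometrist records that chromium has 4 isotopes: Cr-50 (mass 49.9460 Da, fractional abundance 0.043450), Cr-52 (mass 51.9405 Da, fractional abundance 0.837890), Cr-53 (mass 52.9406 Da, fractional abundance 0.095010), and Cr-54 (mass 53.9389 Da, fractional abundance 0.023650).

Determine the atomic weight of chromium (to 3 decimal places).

The abundance-weighted mean is 0.043450 × 49.9460 + 0.837890 × 51.9405 + 0.095010 × 52.9406 + 0.023650 × 53.9389
= 2.17015 + 43.52043 + 5.02989 + 1.27565 = 51.99612 Da

51.996 Da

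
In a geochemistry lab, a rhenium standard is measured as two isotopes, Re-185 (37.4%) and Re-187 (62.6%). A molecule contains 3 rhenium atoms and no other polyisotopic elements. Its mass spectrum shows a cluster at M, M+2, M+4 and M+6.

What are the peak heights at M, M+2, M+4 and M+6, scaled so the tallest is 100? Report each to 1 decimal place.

11.9 : 59.7 : 100.0 : 55.8

Expanding (0.374 + 0.626)^3:
P(M) = 0.374^3 = 0.052314
P(M+2) = 3 × 0.374^2 × 0.626^1 = 0.262687
P(M+4) = 3 × 0.374^1 × 0.626^2 = 0.439685
P(M+6) = 0.626^3 = 0.245314
The M+4 peak is largest (0.439685); scaling to 100 gives 11.9 : 59.7 : 100.0 : 55.8.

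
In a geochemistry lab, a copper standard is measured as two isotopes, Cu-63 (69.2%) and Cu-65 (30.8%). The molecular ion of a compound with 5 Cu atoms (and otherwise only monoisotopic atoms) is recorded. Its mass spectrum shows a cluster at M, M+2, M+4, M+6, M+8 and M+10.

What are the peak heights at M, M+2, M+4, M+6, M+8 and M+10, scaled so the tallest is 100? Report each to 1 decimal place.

Each Cu atom is independently Cu-63 (p = 0.692) or Cu-65 (q = 0.308); the cluster is the binomial expansion (p + q)^5.
P(M) = 0.692^5 = 0.158683
P(M+2) = 5 × 0.692^4 × 0.308^1 = 0.353139
P(M+4) = 10 × 0.692^3 × 0.308^2 = 0.314355
P(M+6) = 10 × 0.692^2 × 0.308^3 = 0.139915
P(M+8) = 5 × 0.692^1 × 0.308^4 = 0.031137
P(M+10) = 0.308^5 = 0.002772
The M+2 peak is largest (0.353139); scaling to 100 gives 44.9 : 100.0 : 89.0 : 39.6 : 8.8 : 0.8.

44.9 : 100.0 : 89.0 : 39.6 : 8.8 : 0.8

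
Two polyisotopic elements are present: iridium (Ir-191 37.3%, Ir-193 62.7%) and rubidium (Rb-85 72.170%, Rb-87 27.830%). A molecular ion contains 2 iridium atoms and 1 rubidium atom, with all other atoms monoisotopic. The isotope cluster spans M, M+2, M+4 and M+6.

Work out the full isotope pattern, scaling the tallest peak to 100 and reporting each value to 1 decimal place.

Iridium pattern (n=2): 0.139129 : 0.467742 : 0.393129
Rubidium pattern (n=1): 0.7217 : 0.2783
Convolve the two distributions (both contribute in 2-u steps):
  M: 0.139129×0.7217 = 0.100409
  M+2: 0.139129×0.2783 + 0.467742×0.7217 = 0.376289
  M+4: 0.467742×0.2783 + 0.393129×0.7217 = 0.413894
  M+6: 0.393129×0.2783 = 0.109408
Scale to base peak (0.413894) = 100: 24.3 : 90.9 : 100.0 : 26.4

24.3 : 90.9 : 100.0 : 26.4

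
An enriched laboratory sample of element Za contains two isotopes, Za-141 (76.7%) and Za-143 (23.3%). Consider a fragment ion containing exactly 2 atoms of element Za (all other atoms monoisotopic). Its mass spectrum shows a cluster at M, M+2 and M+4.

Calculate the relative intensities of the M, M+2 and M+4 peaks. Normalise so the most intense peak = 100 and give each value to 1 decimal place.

100.0 : 60.8 : 9.2

Expanding (0.767 + 0.233)^2:
P(M) = 0.767^2 = 0.588289
P(M+2) = 2 × 0.767^1 × 0.233^1 = 0.357422
P(M+4) = 0.233^2 = 0.054289
The M peak is largest (0.588289); scaling to 100 gives 100.0 : 60.8 : 9.2.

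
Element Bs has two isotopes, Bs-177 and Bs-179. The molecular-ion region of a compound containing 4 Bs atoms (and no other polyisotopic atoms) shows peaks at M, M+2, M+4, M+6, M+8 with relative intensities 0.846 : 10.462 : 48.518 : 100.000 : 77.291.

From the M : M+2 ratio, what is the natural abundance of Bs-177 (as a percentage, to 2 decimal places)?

24.44%

If p is the fraction of Bs that is Bs-177, then I(M+2)/I(M) = [C(4,1)·p^3·(1−p)] / p^4 = 4·(1−p)/p = 10.462/0.846 = 12.3664
(1−p)/p = 12.3664/4 = 3.0916  ⇒  p = 1/(1 + 3.0916) = 0.2444
Bs-177: 24.44%, Bs-179: 75.56%.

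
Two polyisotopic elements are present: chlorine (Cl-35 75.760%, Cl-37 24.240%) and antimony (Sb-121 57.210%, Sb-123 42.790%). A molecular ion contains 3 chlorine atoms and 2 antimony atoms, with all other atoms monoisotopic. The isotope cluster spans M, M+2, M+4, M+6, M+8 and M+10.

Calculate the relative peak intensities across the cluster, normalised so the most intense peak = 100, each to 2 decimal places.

Chlorine pattern (n=3): 0.4348304 : 0.41738208 : 0.13354464 : 0.01424288
Antimony pattern (n=2): 0.32729841 : 0.48960318 : 0.18309841
Convolve the two distributions (both contribute in 2-u steps):
  M: 0.4348304×0.32729841 = 0.142319
  M+2: 0.4348304×0.48960318 + 0.41738208×0.32729841 = 0.349503
  M+4: 0.4348304×0.18309841 + 0.41738208×0.48960318 + 0.13354464×0.32729841 = 0.327677
  M+6: 0.41738208×0.18309841 + 0.13354464×0.48960318 + 0.01424288×0.32729841 = 0.146468
  M+8: 0.13354464×0.18309841 + 0.01424288×0.48960318 = 0.031425
  M+10: 0.01424288×0.18309841 = 0.002608
Scale to base peak (0.349503) = 100: 40.72 : 100.00 : 93.76 : 41.91 : 8.99 : 0.75

40.72 : 100.00 : 93.76 : 41.91 : 8.99 : 0.75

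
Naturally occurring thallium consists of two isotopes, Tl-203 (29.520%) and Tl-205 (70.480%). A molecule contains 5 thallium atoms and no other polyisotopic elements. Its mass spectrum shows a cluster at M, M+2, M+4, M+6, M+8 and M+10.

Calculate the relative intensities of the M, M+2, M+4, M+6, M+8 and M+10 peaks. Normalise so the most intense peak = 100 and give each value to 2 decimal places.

0.62 : 7.35 : 35.09 : 83.77 : 100.00 : 47.75

Each Tl atom is independently Tl-203 (p = 0.29520) or Tl-205 (q = 0.70480); the cluster is the binomial expansion (p + q)^5.
P(M) = 0.29520^5 = 0.002242
P(M+2) = 5 × 0.29520^4 × 0.70480^1 = 0.026761
P(M+4) = 10 × 0.29520^3 × 0.70480^2 = 0.127785
P(M+6) = 10 × 0.29520^2 × 0.70480^3 = 0.305092
P(M+8) = 5 × 0.29520^1 × 0.70480^4 = 0.364208
P(M+10) = 0.70480^5 = 0.173912
The M+8 peak is largest (0.364208); scaling to 100 gives 0.62 : 7.35 : 35.09 : 83.77 : 100.00 : 47.75.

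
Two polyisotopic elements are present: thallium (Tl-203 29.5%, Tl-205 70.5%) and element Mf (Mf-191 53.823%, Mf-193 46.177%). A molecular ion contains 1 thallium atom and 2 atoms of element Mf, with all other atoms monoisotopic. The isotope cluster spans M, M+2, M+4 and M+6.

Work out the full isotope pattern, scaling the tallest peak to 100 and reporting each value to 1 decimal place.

Thallium pattern (n=1): 0.2950 : 0.7050
Element Mf pattern (n=2): 0.28969153 : 0.49707693 : 0.21323153
Convolve the two distributions (both contribute in 2-u steps):
  M: 0.2950×0.28969153 = 0.085459
  M+2: 0.2950×0.49707693 + 0.7050×0.28969153 = 0.350870
  M+4: 0.2950×0.21323153 + 0.7050×0.49707693 = 0.413343
  M+6: 0.7050×0.21323153 = 0.150328
Scale to base peak (0.413343) = 100: 20.7 : 84.9 : 100.0 : 36.4

20.7 : 84.9 : 100.0 : 36.4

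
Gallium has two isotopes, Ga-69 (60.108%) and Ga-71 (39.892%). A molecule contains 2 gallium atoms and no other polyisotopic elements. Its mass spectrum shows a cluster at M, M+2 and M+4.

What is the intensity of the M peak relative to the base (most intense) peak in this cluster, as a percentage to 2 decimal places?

Term probabilities: M 0.3613, M+2 0.4796, M+4 0.1591. Base peak = M+2.
P(M+2) = C(2,1) × 0.60108^1 × 0.39892^1 = 2 × 0.60108 × 0.39892 = 0.479566 (base)
P(M) = C(2,0) × 0.60108^2 × 0.39892^0 = 1 × 0.36129717 × 1.0000 = 0.361297
Relative intensity = 0.361297 / 0.479566 × 100 = 75.34

75.34%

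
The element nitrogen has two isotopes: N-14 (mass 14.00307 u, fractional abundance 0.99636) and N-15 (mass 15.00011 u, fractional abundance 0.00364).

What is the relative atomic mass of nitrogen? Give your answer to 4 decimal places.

The abundance-weighted mean is 0.99636 × 14.00307 + 0.00364 × 15.00011
= 13.952099 + 0.054600 = 14.006699 u

14.0067 u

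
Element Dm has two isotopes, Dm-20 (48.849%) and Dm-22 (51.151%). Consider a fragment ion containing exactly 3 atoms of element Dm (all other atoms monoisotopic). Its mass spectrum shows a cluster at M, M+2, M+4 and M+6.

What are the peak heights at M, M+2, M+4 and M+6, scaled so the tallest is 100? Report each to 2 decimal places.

30.40 : 95.50 : 100.00 : 34.90

The 3 Dm atoms are independent, so intensities follow the terms of (0.48849 + 0.51151)^3.
P(M) = 0.48849^3 = 0.116565
P(M+2) = 3 × 0.48849^2 × 0.51151^1 = 0.366173
P(M+4) = 3 × 0.48849^1 × 0.51151^2 = 0.383429
P(M+6) = 0.51151^3 = 0.133833
The M+4 peak is largest (0.383429); scaling to 100 gives 30.40 : 95.50 : 100.00 : 34.90.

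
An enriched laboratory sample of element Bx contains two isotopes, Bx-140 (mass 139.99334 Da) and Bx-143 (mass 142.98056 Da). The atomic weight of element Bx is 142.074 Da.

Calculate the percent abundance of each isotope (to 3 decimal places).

Let x be the fractional abundance of Bx-140; then Bx-143 has abundance 1 − x.
139.99334·x + 142.98056·(1 − x) = 142.074
(139.99334 − 142.98056)·x = 142.074 − 142.98056
x = -0.90656 / -2.98722 = 0.30348 → 30.348% Bx-140, 69.652% Bx-143.

Bx-140: 30.348%, Bx-143: 69.652%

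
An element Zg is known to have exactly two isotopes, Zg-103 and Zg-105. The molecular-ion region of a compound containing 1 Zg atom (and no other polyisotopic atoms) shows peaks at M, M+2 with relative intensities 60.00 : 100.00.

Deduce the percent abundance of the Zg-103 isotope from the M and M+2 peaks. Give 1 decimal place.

If p is the fraction of Zg that is Zg-103, then I(M+2)/I(M) = [C(1,1)·p^0·(1−p)] / p^1 = 1·(1−p)/p = 100.00/60.00 = 1.6667
(1−p)/p = 1.6667/1 = 1.6667  ⇒  p = 1/(1 + 1.6667) = 0.3750
Zg-103: 37.5%, Zg-105: 62.5%.

37.5%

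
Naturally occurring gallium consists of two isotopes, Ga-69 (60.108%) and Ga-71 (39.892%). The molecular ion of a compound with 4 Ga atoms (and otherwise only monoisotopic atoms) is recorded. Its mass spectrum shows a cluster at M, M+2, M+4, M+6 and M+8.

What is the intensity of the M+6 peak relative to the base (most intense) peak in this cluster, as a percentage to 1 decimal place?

(0.60108 + 0.39892)^4 gives M 0.1305, M+2 0.3465, M+4 0.3450, M+6 0.1526, M+8 0.0253; the largest is M+2.
P(M+2) = C(4,1) × 0.60108^3 × 0.39892^1 = 4 × 0.2171685 × 0.39892 = 0.346531 (base)
P(M+6) = C(4,3) × 0.60108^1 × 0.39892^3 = 4 × 0.60108 × 0.063483 = 0.152633
Relative intensity = 0.152633 / 0.346531 × 100 = 44.0

44.0%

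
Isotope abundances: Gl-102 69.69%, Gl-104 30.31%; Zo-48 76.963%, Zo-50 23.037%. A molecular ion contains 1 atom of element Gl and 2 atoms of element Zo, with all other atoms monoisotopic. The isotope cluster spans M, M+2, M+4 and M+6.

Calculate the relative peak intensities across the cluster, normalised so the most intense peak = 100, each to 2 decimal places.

Element Gl pattern (n=1): 0.6969 : 0.3031
Element Zo pattern (n=2): 0.59233034 : 0.35459933 : 0.05307034
Convolve the two distributions (both contribute in 2-u steps):
  M: 0.6969×0.59233034 = 0.412795
  M+2: 0.6969×0.35459933 + 0.3031×0.59233034 = 0.426656
  M+4: 0.6969×0.05307034 + 0.3031×0.35459933 = 0.144464
  M+6: 0.3031×0.05307034 = 0.016086
Scale to base peak (0.426656) = 100: 96.75 : 100.00 : 33.86 : 3.77

96.75 : 100.00 : 33.86 : 3.77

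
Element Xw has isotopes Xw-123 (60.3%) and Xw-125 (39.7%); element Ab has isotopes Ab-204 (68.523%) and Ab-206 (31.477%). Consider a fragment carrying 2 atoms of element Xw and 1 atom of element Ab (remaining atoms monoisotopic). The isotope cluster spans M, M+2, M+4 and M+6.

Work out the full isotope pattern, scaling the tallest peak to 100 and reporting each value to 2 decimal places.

Element Xw pattern (n=2): 0.363609 : 0.478782 : 0.157609
Element Ab pattern (n=1): 0.68523 : 0.31477
Convolve the two distributions (both contribute in 2-u steps):
  M: 0.363609×0.68523 = 0.249156
  M+2: 0.363609×0.31477 + 0.478782×0.68523 = 0.442529
  M+4: 0.478782×0.31477 + 0.157609×0.68523 = 0.258705
  M+6: 0.157609×0.31477 = 0.049611
Scale to base peak (0.442529) = 100: 56.30 : 100.00 : 58.46 : 11.21

56.30 : 100.00 : 58.46 : 11.21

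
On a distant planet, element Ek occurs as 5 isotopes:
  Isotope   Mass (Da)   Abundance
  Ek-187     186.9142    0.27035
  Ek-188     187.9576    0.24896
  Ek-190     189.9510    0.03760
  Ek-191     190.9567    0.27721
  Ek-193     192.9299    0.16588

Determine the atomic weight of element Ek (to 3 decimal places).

Average mass = Σ (abundance × isotope mass) = 0.27035 × 186.9142 + 0.24896 × 187.9576 + 0.03760 × 189.9510 + 0.27721 × 190.9567 + 0.16588 × 192.9299
= 50.53225 + 46.79392 + 7.14216 + 52.93511 + 32.00321 = 189.40665 Da

189.407 Da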